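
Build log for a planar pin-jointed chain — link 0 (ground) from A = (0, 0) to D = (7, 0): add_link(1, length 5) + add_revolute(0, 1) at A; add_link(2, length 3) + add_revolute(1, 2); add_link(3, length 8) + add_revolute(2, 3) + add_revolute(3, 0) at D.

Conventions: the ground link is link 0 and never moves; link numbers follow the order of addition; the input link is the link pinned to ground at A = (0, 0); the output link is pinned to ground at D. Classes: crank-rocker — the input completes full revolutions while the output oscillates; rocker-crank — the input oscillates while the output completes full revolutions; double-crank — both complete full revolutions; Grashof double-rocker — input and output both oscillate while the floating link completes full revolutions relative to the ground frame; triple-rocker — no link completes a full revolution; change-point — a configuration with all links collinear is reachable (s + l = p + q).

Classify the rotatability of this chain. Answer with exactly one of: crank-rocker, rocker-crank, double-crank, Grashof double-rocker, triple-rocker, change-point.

lengths: ground=7, input=5, coupler=3, output=8
sorted: s=3 (shortest), l=8 (longest), p+q=12
s + l = 11 vs p + q = 12
s + l < p + q (Grashof) with shortest = coupler link → Grashof double-rocker

Grashof double-rocker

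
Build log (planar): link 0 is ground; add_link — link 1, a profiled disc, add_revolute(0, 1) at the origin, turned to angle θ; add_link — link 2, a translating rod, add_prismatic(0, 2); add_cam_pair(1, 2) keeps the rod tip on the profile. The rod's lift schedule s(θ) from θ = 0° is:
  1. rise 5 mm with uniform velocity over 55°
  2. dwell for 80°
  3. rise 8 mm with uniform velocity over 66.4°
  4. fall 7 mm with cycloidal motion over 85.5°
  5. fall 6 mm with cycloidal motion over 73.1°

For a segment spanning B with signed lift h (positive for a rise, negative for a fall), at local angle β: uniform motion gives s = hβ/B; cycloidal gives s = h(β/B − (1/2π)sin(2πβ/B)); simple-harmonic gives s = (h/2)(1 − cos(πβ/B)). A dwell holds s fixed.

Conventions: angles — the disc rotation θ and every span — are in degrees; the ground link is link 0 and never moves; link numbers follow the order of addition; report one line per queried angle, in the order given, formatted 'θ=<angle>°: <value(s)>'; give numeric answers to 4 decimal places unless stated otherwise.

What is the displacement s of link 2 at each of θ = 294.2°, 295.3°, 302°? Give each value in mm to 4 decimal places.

seg 1 [0°–55°] uniform, h=5: full span → s += 5 → s = 5.0000
seg 2 [55°–135°] dwell: s stays 5.0000
seg 3 [135°–201.4°] uniform, h=8: full span → s += 8 → s = 13.0000
seg 4 [201.4°–286.9°] cycloidal, h=-7: full span → s += -7 → s = 6.0000
seg 5 [286.9°–360°] cycloidal, h=-6: θ=294.2° here. β=7.3, B=73.1. -6·(0.0999 − sin(2π·0.0999)/(2π)) = -0.0385 → s = 5.9615
seg 5 [286.9°–360°] cycloidal, h=-6: θ=295.3° here. β=8.4, B=73.1. -6·(0.1149 − sin(2π·0.1149)/(2π)) = -0.0584 → s = 5.9416
seg 5 [286.9°–360°] cycloidal, h=-6: θ=302° here. β=15.1, B=73.1. -6·(0.2066 − sin(2π·0.2066)/(2π)) = -0.3198 → s = 5.6802

θ=294.2°: 5.9615
θ=295.3°: 5.9416
θ=302°: 5.6802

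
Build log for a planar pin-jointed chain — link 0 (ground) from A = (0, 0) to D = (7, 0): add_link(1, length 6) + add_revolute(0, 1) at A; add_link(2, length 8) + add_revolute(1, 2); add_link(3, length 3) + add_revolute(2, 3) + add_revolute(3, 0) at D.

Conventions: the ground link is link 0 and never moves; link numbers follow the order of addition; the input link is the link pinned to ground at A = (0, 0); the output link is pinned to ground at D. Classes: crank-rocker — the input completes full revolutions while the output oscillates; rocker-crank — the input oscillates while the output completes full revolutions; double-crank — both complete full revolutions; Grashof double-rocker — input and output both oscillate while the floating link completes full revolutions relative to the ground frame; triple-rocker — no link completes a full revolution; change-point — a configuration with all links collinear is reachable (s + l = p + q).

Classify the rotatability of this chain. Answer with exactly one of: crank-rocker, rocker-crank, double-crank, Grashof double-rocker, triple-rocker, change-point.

lengths: ground=7, input=6, coupler=8, output=3
sorted: s=3 (shortest), l=8 (longest), p+q=13
s + l = 11 vs p + q = 13
s + l < p + q (Grashof) with shortest = output link → rocker-crank

rocker-crank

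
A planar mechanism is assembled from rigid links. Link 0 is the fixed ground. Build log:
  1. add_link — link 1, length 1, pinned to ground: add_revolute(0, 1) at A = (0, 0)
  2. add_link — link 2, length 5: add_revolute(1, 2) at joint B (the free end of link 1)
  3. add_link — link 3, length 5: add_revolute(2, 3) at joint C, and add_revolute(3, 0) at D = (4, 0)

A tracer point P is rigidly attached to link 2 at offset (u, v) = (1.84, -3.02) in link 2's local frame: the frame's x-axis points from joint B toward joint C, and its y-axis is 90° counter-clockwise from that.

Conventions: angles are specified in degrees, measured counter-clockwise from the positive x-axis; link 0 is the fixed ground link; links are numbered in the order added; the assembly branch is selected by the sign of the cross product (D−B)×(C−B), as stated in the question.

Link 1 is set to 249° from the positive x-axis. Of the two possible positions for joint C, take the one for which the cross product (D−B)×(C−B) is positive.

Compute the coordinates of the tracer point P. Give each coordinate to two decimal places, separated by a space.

A=(0,0), D=(4.00,0)
B = A + 1.00·(cos249°, sin249°) = (-0.3584, -0.9336)
|BD| = 4.4572
circle(B,5.00) ∩ circle(D,5.00): a=2.2286, h=4.4759
  candidates: C₊=(0.8833,3.9098) cross=19.950; C₋=(2.7583,-4.8434) cross=-19.950
  branch + wants cross > 0 → take C=(0.8833,3.9098) (cross=19.950)
ex = (C−B)/|BC| = (0.2483,0.9687); ey = (-0.9687,0.2483)
P = B + 1.84·ex + -3.02·ey = (3.0240,0.0988)

3.02 0.10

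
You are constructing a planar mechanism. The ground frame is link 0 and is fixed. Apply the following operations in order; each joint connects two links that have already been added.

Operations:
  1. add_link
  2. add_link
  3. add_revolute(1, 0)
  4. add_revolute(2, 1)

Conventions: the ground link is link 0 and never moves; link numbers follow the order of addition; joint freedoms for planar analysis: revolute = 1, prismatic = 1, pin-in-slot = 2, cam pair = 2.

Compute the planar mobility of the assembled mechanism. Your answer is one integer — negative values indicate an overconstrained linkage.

L=1 J1=0 J2=0
add link → L=2 J1=0 J2=0
add link → L=3 J1=0 J2=0
R@1,0 dof=1 J1 → L=3 J1=1 J2=0
R@2,1 dof=1 J1 → L=3 J1=2 J2=0
M=3(L−1)−2J1−J2=3·2−2·2−0=2

M = 2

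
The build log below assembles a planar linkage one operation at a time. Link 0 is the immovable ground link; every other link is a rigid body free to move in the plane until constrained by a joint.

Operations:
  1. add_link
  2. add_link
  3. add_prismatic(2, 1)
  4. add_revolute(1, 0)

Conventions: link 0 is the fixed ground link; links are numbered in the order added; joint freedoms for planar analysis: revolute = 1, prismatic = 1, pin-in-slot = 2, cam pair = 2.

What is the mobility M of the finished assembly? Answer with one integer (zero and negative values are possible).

(L,J1,J2)=(1,0,0); link0 fixed
link1: (2,0,0)
link2: (3,0,0)
P 2-1 [J1]: (3,1,0)
R 1-0 [J1]: (3,2,0)
Grübler: 3·2 − 2·2 − 0 = 2

M = 2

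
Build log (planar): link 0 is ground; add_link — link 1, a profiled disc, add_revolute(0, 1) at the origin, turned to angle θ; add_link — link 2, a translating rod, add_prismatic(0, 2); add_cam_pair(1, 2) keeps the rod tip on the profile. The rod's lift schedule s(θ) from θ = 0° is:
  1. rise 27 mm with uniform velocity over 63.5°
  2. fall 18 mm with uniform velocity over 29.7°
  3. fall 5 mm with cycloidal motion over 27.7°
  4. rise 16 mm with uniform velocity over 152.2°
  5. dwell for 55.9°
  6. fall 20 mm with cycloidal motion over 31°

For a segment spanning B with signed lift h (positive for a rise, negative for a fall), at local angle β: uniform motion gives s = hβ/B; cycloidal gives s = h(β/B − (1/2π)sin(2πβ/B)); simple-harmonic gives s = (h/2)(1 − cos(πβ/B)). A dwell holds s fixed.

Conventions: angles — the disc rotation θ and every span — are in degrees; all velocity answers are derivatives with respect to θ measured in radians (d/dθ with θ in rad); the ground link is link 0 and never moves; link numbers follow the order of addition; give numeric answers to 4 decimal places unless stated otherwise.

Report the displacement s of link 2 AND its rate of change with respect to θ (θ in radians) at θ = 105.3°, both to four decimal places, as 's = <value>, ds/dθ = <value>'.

seg 1 [0°–63.5°] uniform, h=27: full span → s += 27 → s = 27.0000
seg 2 [63.5°–93.2°] uniform, h=-18: full span → s += -18 → s = 9.0000
seg 3 [93.2°–120.9°] cycloidal, h=-5: θ=105.3° here. β=12.1, B=27.7. -5·(0.4368 − sin(2π·0.4368)/(2π)) = -1.8765 → s = 7.1235
velocity in seg [93.2°–120.9°] (cycloidal), θ in radians: β = 12.1° = 0.2112 rad, B = 27.7° = 0.4835 rad; ds/dθ = (h/B)(1 − cos(2πβ/B)) = ((-5)/0.4835)(1 − cos(2π·0.4368)) = -19.880225 mm/rad

s = 7.1235, ds/dθ = -19.8802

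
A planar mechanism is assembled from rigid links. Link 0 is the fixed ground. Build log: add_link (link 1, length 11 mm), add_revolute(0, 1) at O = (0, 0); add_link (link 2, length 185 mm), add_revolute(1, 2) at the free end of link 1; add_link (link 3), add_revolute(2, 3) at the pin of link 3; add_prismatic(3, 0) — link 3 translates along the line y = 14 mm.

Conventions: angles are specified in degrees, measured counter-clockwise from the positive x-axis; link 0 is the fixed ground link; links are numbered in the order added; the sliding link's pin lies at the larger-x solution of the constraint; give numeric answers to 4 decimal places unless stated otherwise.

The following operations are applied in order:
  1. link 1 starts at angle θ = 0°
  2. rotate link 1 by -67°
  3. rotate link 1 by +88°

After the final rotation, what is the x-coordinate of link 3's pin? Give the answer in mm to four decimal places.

geometry: r = 11 mm, L = 185 mm, e = 14 mm; θ starts at 0°
rotate link 1 by -67°: θ ← 0° -67° = -67°
rotate link 1 by +88°: θ ← -67° +88° = 21°
crank pin P = (r cos θ, r sin θ) = (10.269385, 3.942047)
h = r sin θ − e = 3.942047 − 14 = -10.057953
x = r cos θ + √(L² − h²) = 10.269385 + 184.726386 = 194.995770

194.9958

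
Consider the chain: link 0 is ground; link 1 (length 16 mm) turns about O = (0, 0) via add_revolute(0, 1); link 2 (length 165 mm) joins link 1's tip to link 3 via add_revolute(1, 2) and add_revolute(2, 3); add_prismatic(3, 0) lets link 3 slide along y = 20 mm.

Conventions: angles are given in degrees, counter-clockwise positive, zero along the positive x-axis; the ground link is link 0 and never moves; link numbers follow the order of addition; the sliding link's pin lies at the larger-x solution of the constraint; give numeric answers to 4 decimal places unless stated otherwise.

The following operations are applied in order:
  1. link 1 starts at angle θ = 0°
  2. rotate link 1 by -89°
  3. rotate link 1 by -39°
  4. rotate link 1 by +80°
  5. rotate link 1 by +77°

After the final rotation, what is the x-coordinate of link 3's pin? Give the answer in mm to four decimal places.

geometry: r = 16 mm, L = 165 mm, e = 20 mm; θ starts at 0°
rotate link 1 by -89°: θ ← 0° -89° = -89°
rotate link 1 by -39°: θ ← -89° -39° = -128°
rotate link 1 by +80°: θ ← -128° +80° = -48°
rotate link 1 by +77°: θ ← -48° +77° = 29°
crank pin P = (r cos θ, r sin θ) = (13.993915, 7.756954)
h = r sin θ − e = 7.756954 − 20 = -12.243046
x = r cos θ + √(L² − h²) = 13.993915 + 164.545154 = 178.539070

178.5391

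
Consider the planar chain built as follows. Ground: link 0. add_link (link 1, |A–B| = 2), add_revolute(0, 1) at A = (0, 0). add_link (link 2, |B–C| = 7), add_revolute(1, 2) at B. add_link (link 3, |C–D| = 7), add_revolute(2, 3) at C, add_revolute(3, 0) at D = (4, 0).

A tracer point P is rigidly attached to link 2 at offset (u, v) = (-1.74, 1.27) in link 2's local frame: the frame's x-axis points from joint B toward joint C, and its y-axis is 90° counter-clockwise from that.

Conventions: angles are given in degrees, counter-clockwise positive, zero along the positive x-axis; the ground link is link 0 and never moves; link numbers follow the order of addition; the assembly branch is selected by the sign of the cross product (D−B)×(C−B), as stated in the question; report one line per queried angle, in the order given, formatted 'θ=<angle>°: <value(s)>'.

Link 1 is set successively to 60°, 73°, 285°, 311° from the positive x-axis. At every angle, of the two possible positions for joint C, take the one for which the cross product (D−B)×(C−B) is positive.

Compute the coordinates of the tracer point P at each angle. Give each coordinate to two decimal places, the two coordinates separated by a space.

A=(0,0), D=(4.00,0)
θ=60°: B = A + 2.00·(cos60°, sin60°) = (1.0000, 1.7321)
θ=60°: |BD| = 3.4641
θ=60°: circle(B,7.00) ∩ circle(D,7.00): a=1.7321, h=6.7823
θ=60°:   candidates: C₊=(5.8912,6.7397) cross=23.495; C₋=(-0.8912,-5.0076) cross=-23.495
θ=60°:   branch + wants cross > 0 → take C=(5.8912,6.7397) (cross=23.495)
θ=60°: ex = (C−B)/|BC| = (0.6987,0.7154); ey = (-0.7154,0.6987)
θ=60°: P = B + -1.74·ex + 1.27·ey = (-1.1243,1.3747)
θ=73°: B = A + 2.00·(cos73°, sin73°) = (0.5847, 1.9126)
θ=73°: |BD| = 3.9143
θ=73°: circle(B,7.00) ∩ circle(D,7.00): a=1.9572, h=6.7208
θ=73°:   candidates: C₊=(5.5763,6.8202) cross=26.308; C₋=(-0.9915,-4.9076) cross=-26.308
θ=73°:   branch + wants cross > 0 → take C=(5.5763,6.8202) (cross=26.308)
θ=73°: ex = (C−B)/|BC| = (0.7131,0.7011); ey = (-0.7011,0.7131)
θ=73°: P = B + -1.74·ex + 1.27·ey = (-1.5464,1.5983)
θ=285°: B = A + 2.00·(cos285°, sin285°) = (0.5176, -1.9319)
θ=285°: |BD| = 3.9823
θ=285°: circle(B,7.00) ∩ circle(D,7.00): a=1.9912, h=6.7108
θ=285°:   candidates: C₊=(-0.9967,4.9024) cross=26.725; C₋=(5.5143,-6.8342) cross=-26.725
θ=285°:   branch + wants cross > 0 → take C=(-0.9967,4.9024) (cross=26.725)
θ=285°: ex = (C−B)/|BC| = (-0.2163,0.9763); ey = (-0.9763,-0.2163)
θ=285°: P = B + -1.74·ex + 1.27·ey = (-0.3459,-3.9054)
θ=311°: B = A + 2.00·(cos311°, sin311°) = (1.3121, -1.5094)
θ=311°: |BD| = 3.0827
θ=311°: circle(B,7.00) ∩ circle(D,7.00): a=1.5414, h=6.8282
θ=311°:   candidates: C₊=(-0.6873,5.1990) cross=21.049; C₋=(5.9994,-6.7084) cross=-21.049
θ=311°:   branch + wants cross > 0 → take C=(-0.6873,5.1990) (cross=21.049)
θ=311°: ex = (C−B)/|BC| = (-0.2856,0.9583); ey = (-0.9583,-0.2856)
θ=311°: P = B + -1.74·ex + 1.27·ey = (0.5920,-3.5397)

θ=60°: -1.12 1.37
θ=73°: -1.55 1.60
θ=285°: -0.35 -3.91
θ=311°: 0.59 -3.54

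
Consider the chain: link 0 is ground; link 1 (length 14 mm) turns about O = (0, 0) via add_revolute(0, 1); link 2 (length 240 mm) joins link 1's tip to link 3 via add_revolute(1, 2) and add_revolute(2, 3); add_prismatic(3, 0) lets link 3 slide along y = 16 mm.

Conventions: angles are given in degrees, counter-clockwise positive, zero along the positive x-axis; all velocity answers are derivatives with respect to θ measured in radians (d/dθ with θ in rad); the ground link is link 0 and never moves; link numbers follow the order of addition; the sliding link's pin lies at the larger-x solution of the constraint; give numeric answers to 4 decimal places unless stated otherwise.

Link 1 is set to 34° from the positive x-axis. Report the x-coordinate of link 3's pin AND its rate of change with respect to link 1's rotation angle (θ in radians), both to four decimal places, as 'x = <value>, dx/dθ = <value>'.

geometry: r = 14 mm, L = 240 mm, e = 16 mm
crank pin P = (r cos θ, r sin θ) = (11.606526, 7.828701)
h = r sin θ − e = 7.828701 − 16 = -8.171299
x = r cos θ + √(L² − h²) = 11.606526 + 239.860855 = 251.467381
dx/dθ = −r sin θ − h·r cos θ/√(L² − h²) (θ in radians; h = -8.171299) = -7.433303

x = 251.4674, dx/dθ = -7.4333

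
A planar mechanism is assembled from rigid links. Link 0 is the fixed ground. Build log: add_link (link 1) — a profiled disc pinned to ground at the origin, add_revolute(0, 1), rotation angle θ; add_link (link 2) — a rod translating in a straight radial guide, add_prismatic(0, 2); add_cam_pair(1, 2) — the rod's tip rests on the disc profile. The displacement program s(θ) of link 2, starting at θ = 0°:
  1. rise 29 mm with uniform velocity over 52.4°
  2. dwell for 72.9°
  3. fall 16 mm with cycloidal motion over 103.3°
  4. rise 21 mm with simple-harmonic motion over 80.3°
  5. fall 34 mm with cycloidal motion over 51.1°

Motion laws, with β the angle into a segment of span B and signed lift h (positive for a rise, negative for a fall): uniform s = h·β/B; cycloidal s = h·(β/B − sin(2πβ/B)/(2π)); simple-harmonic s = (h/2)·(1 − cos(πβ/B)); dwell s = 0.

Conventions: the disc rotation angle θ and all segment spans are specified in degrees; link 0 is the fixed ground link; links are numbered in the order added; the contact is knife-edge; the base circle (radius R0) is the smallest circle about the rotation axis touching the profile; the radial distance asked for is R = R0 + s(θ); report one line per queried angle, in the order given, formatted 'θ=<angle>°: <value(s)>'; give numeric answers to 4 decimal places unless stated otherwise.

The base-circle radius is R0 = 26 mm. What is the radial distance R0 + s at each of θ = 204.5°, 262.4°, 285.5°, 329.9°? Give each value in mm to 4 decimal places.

seg 1 [0°–52.4°] uniform, h=29: full span → s += 29 → s = 29.0000
seg 2 [52.4°–125.3°] dwell: s stays 29.0000
seg 3 [125.3°–228.6°] cycloidal, h=-16: θ=204.5° here. β=79.2, B=103.3. -16·(0.7667 − sin(2π·0.7667)/(2π)) = -14.7997 → s = 14.2003
seg 3 [125.3°–228.6°] cycloidal, h=-16: full span → s += -16 → s = 13.0000
seg 4 [228.6°–308.9°] simple-harmonic, h=21: θ=262.4° here. β=33.8, B=80.3. 21/2·(1 − cos(π·0.4209)) = 7.9182 → s = 20.9182
seg 4 [228.6°–308.9°] simple-harmonic, h=21: θ=285.5° here. β=56.9, B=80.3. 21/2·(1 − cos(π·0.7086)) = 16.8988 → s = 29.8988
seg 4 [228.6°–308.9°] simple-harmonic, h=21: full span → s += 21 → s = 34.0000
seg 5 [308.9°–360°] cycloidal, h=-34: θ=329.9° here. β=21, B=51.1. -34·(0.4110 − sin(2π·0.4110)/(2π)) = -11.1007 → s = 22.8993
θ=204.5°: R = R0 + s = 26 + 14.2003 = 40.2003
θ=262.4°: R = R0 + s = 26 + 20.9182 = 46.9182
θ=285.5°: R = R0 + s = 26 + 29.8988 = 55.8988
θ=329.9°: R = R0 + s = 26 + 22.8993 = 48.8993

θ=204.5°: 40.2003
θ=262.4°: 46.9182
θ=285.5°: 55.8988
θ=329.9°: 48.8993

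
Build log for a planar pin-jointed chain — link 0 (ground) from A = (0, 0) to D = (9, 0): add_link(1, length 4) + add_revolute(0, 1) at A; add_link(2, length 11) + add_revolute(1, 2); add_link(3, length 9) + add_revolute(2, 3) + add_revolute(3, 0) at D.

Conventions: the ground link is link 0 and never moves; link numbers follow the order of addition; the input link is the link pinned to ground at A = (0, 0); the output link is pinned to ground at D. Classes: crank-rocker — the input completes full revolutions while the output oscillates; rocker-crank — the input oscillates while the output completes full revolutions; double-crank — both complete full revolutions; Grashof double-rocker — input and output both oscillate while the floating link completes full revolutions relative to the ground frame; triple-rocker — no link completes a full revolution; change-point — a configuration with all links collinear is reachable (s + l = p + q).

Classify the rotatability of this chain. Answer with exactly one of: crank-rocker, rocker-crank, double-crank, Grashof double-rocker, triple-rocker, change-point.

lengths: ground=9, input=4, coupler=11, output=9
sorted: s=4 (shortest), l=11 (longest), p+q=18
s + l = 15 vs p + q = 18
s + l < p + q (Grashof) with shortest = input link → crank-rocker

crank-rocker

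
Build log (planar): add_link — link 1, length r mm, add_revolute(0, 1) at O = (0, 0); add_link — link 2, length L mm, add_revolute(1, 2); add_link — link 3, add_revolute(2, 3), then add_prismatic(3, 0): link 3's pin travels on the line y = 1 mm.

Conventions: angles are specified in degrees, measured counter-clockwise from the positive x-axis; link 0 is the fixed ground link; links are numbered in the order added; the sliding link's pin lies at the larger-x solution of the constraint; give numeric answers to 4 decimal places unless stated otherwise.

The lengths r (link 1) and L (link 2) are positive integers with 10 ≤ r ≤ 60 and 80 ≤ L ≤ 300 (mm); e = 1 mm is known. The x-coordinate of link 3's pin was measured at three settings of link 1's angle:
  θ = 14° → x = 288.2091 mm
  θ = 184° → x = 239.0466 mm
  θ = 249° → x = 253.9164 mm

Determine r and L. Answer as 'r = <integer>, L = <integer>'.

constraint per measurement: (x − r cos θ)² + (r sin θ − e)² = L²
subtracting the θ₁ and θ₂ equations cancels the r² and L² terms:
r = (x₁² − x₂²) / (2[(x₁cos θ₁ + e sin θ₁) − (x₂cos θ₂ + e sin θ₂)]) = 25.0000 → r = 25
L² = (x₁ − r cos θ₁)² + (r sin θ₁ − e)² = 69695.9863 → L = 264.0000 → L = 264
check at θ₃=249°: x = 253.9164 (printed 253.9164) ✓

r = 25, L = 264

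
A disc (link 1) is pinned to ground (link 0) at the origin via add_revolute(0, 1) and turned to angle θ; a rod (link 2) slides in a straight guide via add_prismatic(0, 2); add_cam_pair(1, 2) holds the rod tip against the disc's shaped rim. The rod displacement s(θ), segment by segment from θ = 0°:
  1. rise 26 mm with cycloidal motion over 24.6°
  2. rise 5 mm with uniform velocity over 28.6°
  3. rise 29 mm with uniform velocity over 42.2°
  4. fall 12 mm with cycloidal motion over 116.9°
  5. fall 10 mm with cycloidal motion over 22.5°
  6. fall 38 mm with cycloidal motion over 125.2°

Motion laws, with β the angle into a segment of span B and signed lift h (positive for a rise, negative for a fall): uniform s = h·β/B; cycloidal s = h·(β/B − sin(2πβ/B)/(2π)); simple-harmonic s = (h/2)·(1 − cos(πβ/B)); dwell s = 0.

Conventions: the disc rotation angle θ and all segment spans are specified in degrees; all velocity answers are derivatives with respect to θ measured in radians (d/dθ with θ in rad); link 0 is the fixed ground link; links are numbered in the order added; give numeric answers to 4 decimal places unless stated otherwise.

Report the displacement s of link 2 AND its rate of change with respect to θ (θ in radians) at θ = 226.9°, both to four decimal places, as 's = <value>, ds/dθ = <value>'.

segment 1 (0° to 24.6°, cycloidal, h = 26) is passed completely: s = 0.0000 + (26) = 26.0000
segment 2 (24.6° to 53.2°, uniform, h = 5) is passed completely: s = 26.0000 + (5) = 31.0000
segment 3 (53.2° to 95.4°, uniform, h = 29) is passed completely: s = 31.0000 + (29) = 60.0000
segment 4 (95.4° to 212.3°, cycloidal, h = -12) is passed completely: s = 60.0000 + (-12) = 48.0000
θ = 226.9° falls in segment 5 (212.3° to 234.8°, cycloidal, h = -10): β = 226.9 − 212.3 = 14.6°, B = 22.5°; Δs = -10·(0.6489 − sin(2π·0.6489)/(2π)) = -7.7699; s = 48.0000 − 7.7699 = 40.2301
velocity in seg [212.3°–234.8°] (cycloidal), θ in radians: β = 14.6° = 0.2548 rad, B = 22.5° = 0.3927 rad; ds/dθ = (h/B)(1 − cos(2πβ/B)) = ((-10)/0.3927)(1 − cos(2π·0.6489)) = -40.576079 mm/rad

s = 40.2301, ds/dθ = -40.5761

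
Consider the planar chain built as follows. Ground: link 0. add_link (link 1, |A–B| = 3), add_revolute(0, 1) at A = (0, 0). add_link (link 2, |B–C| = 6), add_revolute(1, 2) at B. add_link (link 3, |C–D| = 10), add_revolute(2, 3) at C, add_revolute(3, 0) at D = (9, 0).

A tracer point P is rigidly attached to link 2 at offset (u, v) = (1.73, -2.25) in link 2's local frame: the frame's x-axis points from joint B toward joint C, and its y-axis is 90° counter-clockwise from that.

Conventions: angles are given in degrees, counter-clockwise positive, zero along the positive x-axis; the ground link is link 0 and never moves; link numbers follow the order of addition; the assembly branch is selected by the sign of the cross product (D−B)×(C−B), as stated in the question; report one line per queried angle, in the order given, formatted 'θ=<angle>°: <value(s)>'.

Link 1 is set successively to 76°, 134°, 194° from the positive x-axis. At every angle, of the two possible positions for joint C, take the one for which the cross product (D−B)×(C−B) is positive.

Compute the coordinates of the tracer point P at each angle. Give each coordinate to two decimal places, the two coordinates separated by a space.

A=(0,0), D=(9.00,0)
θ=76°: B = A + 3.00·(cos76°, sin76°) = (0.7258, 2.9109)
θ=76°: |BD| = 8.7713
θ=76°: circle(B,6.00) ∩ circle(D,10.00): a=0.7374, h=5.9545
θ=76°:   candidates: C₊=(3.3975,8.2832) cross=52.229; C₋=(-0.5547,-2.9509) cross=-52.229
θ=76°:   branch + wants cross > 0 → take C=(3.3975,8.2832) (cross=52.229)
θ=76°: ex = (C−B)/|BC| = (0.4453,0.8954); ey = (-0.8954,0.4453)
θ=76°: P = B + 1.73·ex + -2.25·ey = (3.5107,3.4580)
θ=134°: B = A + 3.00·(cos134°, sin134°) = (-2.0840, 2.1580)
θ=134°: |BD| = 11.2921
θ=134°: circle(B,6.00) ∩ circle(D,10.00): a=2.8122, h=5.3001
θ=134°:   candidates: C₊=(1.6893,6.8230) cross=59.850; C₋=(-0.3365,-3.5819) cross=-59.850
θ=134°:   branch + wants cross > 0 → take C=(1.6893,6.8230) (cross=59.850)
θ=134°: ex = (C−B)/|BC| = (0.6289,0.7775); ey = (-0.7775,0.6289)
θ=134°: P = B + 1.73·ex + -2.25·ey = (0.7534,2.0881)
θ=194°: B = A + 3.00·(cos194°, sin194°) = (-2.9109, -0.7258)
θ=194°: |BD| = 11.9330
θ=194°: circle(B,6.00) ∩ circle(D,10.00): a=3.2848, h=5.0209
θ=194°:   candidates: C₊=(0.0625,4.4857) cross=59.915; C₋=(0.6733,-5.5376) cross=-59.915
θ=194°:   branch + wants cross > 0 → take C=(0.0625,4.4857) (cross=59.915)
θ=194°: ex = (C−B)/|BC| = (0.4956,0.8686); ey = (-0.8686,0.4956)
θ=194°: P = B + 1.73·ex + -2.25·ey = (-0.0993,-0.3382)

θ=76°: 3.51 3.46
θ=134°: 0.75 2.09
θ=194°: -0.10 -0.34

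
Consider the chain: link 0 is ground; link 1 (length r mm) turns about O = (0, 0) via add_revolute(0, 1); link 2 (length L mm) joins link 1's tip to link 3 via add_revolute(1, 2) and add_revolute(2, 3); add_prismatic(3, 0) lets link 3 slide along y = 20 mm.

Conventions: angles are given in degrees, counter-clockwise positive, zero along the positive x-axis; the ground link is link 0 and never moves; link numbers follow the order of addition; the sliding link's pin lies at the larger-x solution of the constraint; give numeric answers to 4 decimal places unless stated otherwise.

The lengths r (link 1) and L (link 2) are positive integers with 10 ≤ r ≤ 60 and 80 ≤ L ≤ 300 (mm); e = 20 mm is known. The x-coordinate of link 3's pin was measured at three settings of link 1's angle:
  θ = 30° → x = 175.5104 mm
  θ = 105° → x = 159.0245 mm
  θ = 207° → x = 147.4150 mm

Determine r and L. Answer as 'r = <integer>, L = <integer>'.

constraint per measurement: (x − r cos θ)² + (r sin θ − e)² = L²
subtracting the θ₁ and θ₂ equations cancels the r² and L² terms:
r = (x₁² − x₂²) / (2[(x₁cos θ₁ + e sin θ₁) − (x₂cos θ₂ + e sin θ₂)]) = 15.0000 → r = 15
L² = (x₁ − r cos θ₁)² + (r sin θ₁ − e)² = 26569.0066 → L = 163.0000 → L = 163
check at θ₃=207°: x = 147.4150 (printed 147.4150) ✓

r = 15, L = 163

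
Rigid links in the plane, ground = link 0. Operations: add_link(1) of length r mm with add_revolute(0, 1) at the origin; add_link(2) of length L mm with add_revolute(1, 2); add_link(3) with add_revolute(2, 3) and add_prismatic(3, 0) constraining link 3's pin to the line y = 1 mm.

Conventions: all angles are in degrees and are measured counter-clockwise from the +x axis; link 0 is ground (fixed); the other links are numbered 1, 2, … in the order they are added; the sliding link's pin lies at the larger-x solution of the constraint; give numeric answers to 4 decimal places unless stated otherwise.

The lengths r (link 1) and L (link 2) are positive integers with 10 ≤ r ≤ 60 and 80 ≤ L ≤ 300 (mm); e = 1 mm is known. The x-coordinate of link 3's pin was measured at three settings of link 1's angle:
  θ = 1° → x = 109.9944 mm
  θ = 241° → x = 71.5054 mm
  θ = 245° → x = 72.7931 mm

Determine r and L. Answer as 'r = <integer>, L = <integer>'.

constraint per measurement: (x − r cos θ)² + (r sin θ − e)² = L²
subtracting the θ₁ and θ₂ equations cancels the r² and L² terms:
r = (x₁² − x₂²) / (2[(x₁cos θ₁ + e sin θ₁) − (x₂cos θ₂ + e sin θ₂)]) = 24.0000 → r = 24
L² = (x₁ − r cos θ₁)² + (r sin θ₁ − e)² = 7396.0032 → L = 86.0000 → L = 86
check at θ₃=245°: x = 72.7931 (printed 72.7931) ✓

r = 24, L = 86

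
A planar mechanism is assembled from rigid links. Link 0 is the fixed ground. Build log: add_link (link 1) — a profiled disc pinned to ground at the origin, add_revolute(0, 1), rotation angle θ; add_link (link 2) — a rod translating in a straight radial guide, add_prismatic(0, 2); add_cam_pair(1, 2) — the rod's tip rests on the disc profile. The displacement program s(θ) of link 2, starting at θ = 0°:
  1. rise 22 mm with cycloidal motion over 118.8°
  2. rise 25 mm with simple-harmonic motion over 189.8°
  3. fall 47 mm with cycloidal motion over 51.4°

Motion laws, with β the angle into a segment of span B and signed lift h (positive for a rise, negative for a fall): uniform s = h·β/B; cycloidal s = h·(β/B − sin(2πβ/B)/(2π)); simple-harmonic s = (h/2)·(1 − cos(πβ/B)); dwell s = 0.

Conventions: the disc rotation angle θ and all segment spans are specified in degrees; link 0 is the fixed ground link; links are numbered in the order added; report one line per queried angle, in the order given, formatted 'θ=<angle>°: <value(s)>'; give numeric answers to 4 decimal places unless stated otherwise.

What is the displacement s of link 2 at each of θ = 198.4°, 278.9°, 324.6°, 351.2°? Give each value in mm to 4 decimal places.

seg 1 [0°–118.8°] cycloidal, h=22: full span → s += 22 → s = 22.0000
seg 2 [118.8°–308.6°] simple-harmonic, h=25: θ=198.4° here. β=79.6, B=189.8. 25/2·(1 − cos(π·0.4194)) = 9.3681 → s = 31.3681
seg 2 [118.8°–308.6°] simple-harmonic, h=25: θ=278.9° here. β=160.1, B=189.8. 25/2·(1 − cos(π·0.8435)) = 23.5197 → s = 45.5197
seg 2 [118.8°–308.6°] simple-harmonic, h=25: full span → s += 25 → s = 47.0000
seg 3 [308.6°–360°] cycloidal, h=-47: θ=324.6° here. β=16, B=51.4. -47·(0.3113 − sin(2π·0.3113)/(2π)) = -7.6978 → s = 39.3022
seg 3 [308.6°–360°] cycloidal, h=-47: θ=351.2° here. β=42.6, B=51.4. -47·(0.8288 − sin(2π·0.8288)/(2π)) = -45.5355 → s = 1.4645

θ=198.4°: 31.3681
θ=278.9°: 45.5197
θ=324.6°: 39.3022
θ=351.2°: 1.4645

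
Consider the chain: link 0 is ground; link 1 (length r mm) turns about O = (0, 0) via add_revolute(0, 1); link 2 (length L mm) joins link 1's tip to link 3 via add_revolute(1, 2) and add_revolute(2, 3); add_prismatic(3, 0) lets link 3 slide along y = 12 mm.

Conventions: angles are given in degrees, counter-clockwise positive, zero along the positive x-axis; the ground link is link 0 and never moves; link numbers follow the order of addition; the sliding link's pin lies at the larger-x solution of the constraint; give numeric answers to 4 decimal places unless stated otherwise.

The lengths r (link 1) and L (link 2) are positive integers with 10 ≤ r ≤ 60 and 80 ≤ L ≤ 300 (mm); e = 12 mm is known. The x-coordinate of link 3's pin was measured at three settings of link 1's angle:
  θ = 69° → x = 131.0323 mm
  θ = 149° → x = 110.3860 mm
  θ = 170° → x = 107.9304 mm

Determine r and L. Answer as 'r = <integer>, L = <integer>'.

constraint per measurement: (x − r cos θ)² + (r sin θ − e)² = L²
subtracting the θ₁ and θ₂ equations cancels the r² and L² terms:
r = (x₁² − x₂²) / (2[(x₁cos θ₁ + e sin θ₁) − (x₂cos θ₂ + e sin θ₂)]) = 17.0000 → r = 17
L² = (x₁ − r cos θ₁)² + (r sin θ₁ − e)² = 15624.9984 → L = 125.0000 → L = 125
check at θ₃=170°: x = 107.9304 (printed 107.9304) ✓

r = 17, L = 125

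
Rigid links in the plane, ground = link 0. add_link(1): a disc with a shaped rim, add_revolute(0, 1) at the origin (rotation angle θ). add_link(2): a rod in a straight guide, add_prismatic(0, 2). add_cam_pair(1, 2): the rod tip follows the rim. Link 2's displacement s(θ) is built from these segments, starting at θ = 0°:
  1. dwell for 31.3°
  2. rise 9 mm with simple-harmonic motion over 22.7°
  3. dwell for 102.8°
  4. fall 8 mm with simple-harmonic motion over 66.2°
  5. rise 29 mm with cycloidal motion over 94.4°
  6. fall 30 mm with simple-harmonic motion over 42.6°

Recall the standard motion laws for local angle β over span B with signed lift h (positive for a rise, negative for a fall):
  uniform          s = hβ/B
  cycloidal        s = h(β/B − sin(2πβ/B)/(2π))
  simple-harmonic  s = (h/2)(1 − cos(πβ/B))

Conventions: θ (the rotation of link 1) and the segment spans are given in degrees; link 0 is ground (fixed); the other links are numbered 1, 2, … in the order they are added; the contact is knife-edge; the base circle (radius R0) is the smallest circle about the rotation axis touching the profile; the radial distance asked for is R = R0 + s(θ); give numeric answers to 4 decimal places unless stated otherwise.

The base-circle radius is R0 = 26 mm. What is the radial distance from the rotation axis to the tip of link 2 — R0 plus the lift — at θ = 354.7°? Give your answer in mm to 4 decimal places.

segment 1 (0° to 31.3°, dwell): s unchanged at 0.0000
segment 2 (31.3° to 54°, simple-harmonic, h = 9) is passed completely: s = 0.0000 + (9) = 9.0000
segment 3 (54° to 156.8°, dwell): s unchanged at 9.0000
segment 4 (156.8° to 223°, simple-harmonic, h = -8) is passed completely: s = 9.0000 + (-8) = 1.0000
segment 5 (223° to 317.4°, cycloidal, h = 29) is passed completely: s = 1.0000 + (29) = 30.0000
θ = 354.7° falls in segment 6 (317.4° to 360°, simple-harmonic, h = -30): β = 354.7 − 317.4 = 37.3°, B = 42.6°; Δs = -30/2·(1 − cos(π·0.8756)) = -28.8688; s = 30.0000 − 28.8688 = 1.1312
R = R0 + s = 26 + 1.1312 = 27.1312

27.1312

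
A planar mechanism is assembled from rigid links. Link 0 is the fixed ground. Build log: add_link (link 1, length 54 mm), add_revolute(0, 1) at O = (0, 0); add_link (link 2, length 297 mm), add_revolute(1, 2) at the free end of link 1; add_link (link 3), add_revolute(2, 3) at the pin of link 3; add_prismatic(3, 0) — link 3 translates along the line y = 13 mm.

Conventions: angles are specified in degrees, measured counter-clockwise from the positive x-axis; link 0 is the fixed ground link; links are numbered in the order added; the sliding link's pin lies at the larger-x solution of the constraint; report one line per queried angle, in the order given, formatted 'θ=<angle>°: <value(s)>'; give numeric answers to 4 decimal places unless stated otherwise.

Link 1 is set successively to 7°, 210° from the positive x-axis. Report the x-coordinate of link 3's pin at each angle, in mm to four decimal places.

geometry: r = 54 mm, L = 297 mm, e = 13 mm
θ=7°: crank pin P = (r cos θ, r sin θ) = (53.597492, 6.580945)
θ=7°: h = r sin θ − e = 6.580945 − 13 = -6.419055
θ=7°: x = r cos θ + √(L² − h²) = 53.597492 + 296.930624 = 350.528117
θ=210°: crank pin P = (r cos θ, r sin θ) = (-46.765372, -27.000000)
θ=210°: h = r sin θ − e = -27.000000 − 13 = -40.000000
θ=210°: x = r cos θ + √(L² − h²) = -46.765372 + 294.294071 = 247.528699

θ=7°: 350.5281
θ=210°: 247.5287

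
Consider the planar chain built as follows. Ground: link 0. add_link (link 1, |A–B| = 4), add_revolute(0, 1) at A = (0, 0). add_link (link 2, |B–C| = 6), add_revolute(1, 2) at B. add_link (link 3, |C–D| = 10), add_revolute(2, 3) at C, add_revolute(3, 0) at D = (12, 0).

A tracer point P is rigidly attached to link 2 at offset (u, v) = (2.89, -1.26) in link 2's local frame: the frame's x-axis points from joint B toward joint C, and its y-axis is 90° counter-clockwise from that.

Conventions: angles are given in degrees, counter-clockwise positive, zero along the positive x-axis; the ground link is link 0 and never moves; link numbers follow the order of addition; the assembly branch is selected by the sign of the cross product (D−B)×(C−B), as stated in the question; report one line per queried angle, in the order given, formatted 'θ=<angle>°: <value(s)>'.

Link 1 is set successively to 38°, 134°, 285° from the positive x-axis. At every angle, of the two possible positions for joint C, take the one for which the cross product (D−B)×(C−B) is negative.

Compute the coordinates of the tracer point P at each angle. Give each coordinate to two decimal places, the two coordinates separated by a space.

A=(0,0), D=(12.00,0)
θ=38°: B = A + 4.00·(cos38°, sin38°) = (3.1520, 2.4626)
θ=38°: |BD| = 9.1843
θ=38°: circle(B,6.00) ∩ circle(D,10.00): a=1.1079, h=5.8968
θ=38°:   candidates: C₊=(5.8006,7.8465) cross=54.158; C₋=(2.6382,-3.5153) cross=-54.158
θ=38°:   branch - wants cross < 0 → take C=(2.6382,-3.5153) (cross=-54.158)
θ=38°: ex = (C−B)/|BC| = (-0.0856,-0.9963); ey = (0.9963,-0.0856)
θ=38°: P = B + 2.89·ex + -1.26·ey = (1.6492,-0.3088)
θ=134°: B = A + 4.00·(cos134°, sin134°) = (-2.7786, 2.8774)
θ=134°: |BD| = 15.0561
θ=134°: circle(B,6.00) ∩ circle(D,10.00): a=5.4027, h=2.6098
θ=134°:   candidates: C₊=(3.0232,4.4065) cross=39.293; C₋=(2.0257,-0.7168) cross=-39.293
θ=134°:   branch - wants cross < 0 → take C=(2.0257,-0.7168) (cross=-39.293)
θ=134°: ex = (C−B)/|BC| = (0.8007,-0.5990); ey = (0.5990,0.8007)
θ=134°: P = B + 2.89·ex + -1.26·ey = (-1.2193,0.1372)
θ=285°: B = A + 4.00·(cos285°, sin285°) = (1.0353, -3.8637)
θ=285°: |BD| = 11.6255
θ=285°: circle(B,6.00) ∩ circle(D,10.00): a=3.0602, h=5.1609
θ=285°:   candidates: C₊=(2.2063,2.0209) cross=59.999; C₋=(5.6368,-7.7142) cross=-59.999
θ=285°:   branch - wants cross < 0 → take C=(5.6368,-7.7142) (cross=-59.999)
θ=285°: ex = (C−B)/|BC| = (0.7669,-0.6418); ey = (0.6418,0.7669)
θ=285°: P = B + 2.89·ex + -1.26·ey = (2.4430,-6.6847)

θ=38°: 1.65 -0.31
θ=134°: -1.22 0.14
θ=285°: 2.44 -6.68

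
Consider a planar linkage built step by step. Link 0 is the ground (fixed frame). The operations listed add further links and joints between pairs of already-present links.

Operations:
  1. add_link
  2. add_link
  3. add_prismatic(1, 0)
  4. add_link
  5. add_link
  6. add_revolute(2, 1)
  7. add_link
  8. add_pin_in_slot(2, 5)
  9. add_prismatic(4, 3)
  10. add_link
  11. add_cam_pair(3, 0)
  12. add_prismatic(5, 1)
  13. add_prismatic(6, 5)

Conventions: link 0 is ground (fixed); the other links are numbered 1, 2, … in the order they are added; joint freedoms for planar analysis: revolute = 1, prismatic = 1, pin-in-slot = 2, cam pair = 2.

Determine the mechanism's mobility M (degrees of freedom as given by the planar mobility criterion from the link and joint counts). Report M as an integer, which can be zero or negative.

(L,J1,J2)=(1,0,0); link0 fixed
link1: (2,0,0)
link2: (3,0,0)
P 1-0 [J1]: (3,1,0)
link3: (4,1,0)
link4: (5,1,0)
R 2-1 [J1]: (5,2,0)
link5: (6,2,0)
PS 2-5 [J2]: (6,2,1)
P 4-3 [J1]: (6,3,1)
link6: (7,3,1)
C 3-0 [J2]: (7,3,2)
P 5-1 [J1]: (7,4,2)
P 6-5 [J1]: (7,5,2)
Grübler: 3·6 − 2·5 − 2 = 6

M = 6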